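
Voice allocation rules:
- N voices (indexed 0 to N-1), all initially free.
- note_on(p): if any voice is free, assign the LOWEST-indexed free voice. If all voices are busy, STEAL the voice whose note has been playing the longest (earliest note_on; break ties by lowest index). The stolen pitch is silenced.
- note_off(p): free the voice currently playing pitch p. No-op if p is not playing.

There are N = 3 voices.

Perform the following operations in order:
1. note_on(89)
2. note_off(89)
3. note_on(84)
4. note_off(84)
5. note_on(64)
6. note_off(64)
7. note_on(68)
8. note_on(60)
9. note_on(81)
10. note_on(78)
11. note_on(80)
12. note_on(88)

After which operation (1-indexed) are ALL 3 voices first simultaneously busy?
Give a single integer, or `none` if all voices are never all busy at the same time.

Answer: 9

Derivation:
Op 1: note_on(89): voice 0 is free -> assigned | voices=[89 - -]
Op 2: note_off(89): free voice 0 | voices=[- - -]
Op 3: note_on(84): voice 0 is free -> assigned | voices=[84 - -]
Op 4: note_off(84): free voice 0 | voices=[- - -]
Op 5: note_on(64): voice 0 is free -> assigned | voices=[64 - -]
Op 6: note_off(64): free voice 0 | voices=[- - -]
Op 7: note_on(68): voice 0 is free -> assigned | voices=[68 - -]
Op 8: note_on(60): voice 1 is free -> assigned | voices=[68 60 -]
Op 9: note_on(81): voice 2 is free -> assigned | voices=[68 60 81]
Op 10: note_on(78): all voices busy, STEAL voice 0 (pitch 68, oldest) -> assign | voices=[78 60 81]
Op 11: note_on(80): all voices busy, STEAL voice 1 (pitch 60, oldest) -> assign | voices=[78 80 81]
Op 12: note_on(88): all voices busy, STEAL voice 2 (pitch 81, oldest) -> assign | voices=[78 80 88]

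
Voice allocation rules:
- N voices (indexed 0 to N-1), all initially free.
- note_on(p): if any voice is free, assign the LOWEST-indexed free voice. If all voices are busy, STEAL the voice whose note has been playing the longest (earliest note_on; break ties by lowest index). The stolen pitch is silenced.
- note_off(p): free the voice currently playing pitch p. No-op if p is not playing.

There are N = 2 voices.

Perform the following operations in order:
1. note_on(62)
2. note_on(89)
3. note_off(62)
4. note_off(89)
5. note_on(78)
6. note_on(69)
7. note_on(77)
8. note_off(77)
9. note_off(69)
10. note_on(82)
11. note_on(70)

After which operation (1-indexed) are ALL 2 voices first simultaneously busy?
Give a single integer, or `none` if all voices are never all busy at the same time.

Op 1: note_on(62): voice 0 is free -> assigned | voices=[62 -]
Op 2: note_on(89): voice 1 is free -> assigned | voices=[62 89]
Op 3: note_off(62): free voice 0 | voices=[- 89]
Op 4: note_off(89): free voice 1 | voices=[- -]
Op 5: note_on(78): voice 0 is free -> assigned | voices=[78 -]
Op 6: note_on(69): voice 1 is free -> assigned | voices=[78 69]
Op 7: note_on(77): all voices busy, STEAL voice 0 (pitch 78, oldest) -> assign | voices=[77 69]
Op 8: note_off(77): free voice 0 | voices=[- 69]
Op 9: note_off(69): free voice 1 | voices=[- -]
Op 10: note_on(82): voice 0 is free -> assigned | voices=[82 -]
Op 11: note_on(70): voice 1 is free -> assigned | voices=[82 70]

Answer: 2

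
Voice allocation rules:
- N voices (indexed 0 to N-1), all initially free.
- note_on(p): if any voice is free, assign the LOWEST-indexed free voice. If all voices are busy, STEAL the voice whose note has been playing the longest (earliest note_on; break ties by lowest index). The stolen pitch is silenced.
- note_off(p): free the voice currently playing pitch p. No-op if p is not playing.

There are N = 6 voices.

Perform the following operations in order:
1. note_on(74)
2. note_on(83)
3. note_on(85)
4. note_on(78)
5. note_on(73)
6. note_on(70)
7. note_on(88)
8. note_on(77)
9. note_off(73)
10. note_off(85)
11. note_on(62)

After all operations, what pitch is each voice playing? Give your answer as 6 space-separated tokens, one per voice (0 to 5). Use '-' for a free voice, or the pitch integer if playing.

Answer: 88 77 62 78 - 70

Derivation:
Op 1: note_on(74): voice 0 is free -> assigned | voices=[74 - - - - -]
Op 2: note_on(83): voice 1 is free -> assigned | voices=[74 83 - - - -]
Op 3: note_on(85): voice 2 is free -> assigned | voices=[74 83 85 - - -]
Op 4: note_on(78): voice 3 is free -> assigned | voices=[74 83 85 78 - -]
Op 5: note_on(73): voice 4 is free -> assigned | voices=[74 83 85 78 73 -]
Op 6: note_on(70): voice 5 is free -> assigned | voices=[74 83 85 78 73 70]
Op 7: note_on(88): all voices busy, STEAL voice 0 (pitch 74, oldest) -> assign | voices=[88 83 85 78 73 70]
Op 8: note_on(77): all voices busy, STEAL voice 1 (pitch 83, oldest) -> assign | voices=[88 77 85 78 73 70]
Op 9: note_off(73): free voice 4 | voices=[88 77 85 78 - 70]
Op 10: note_off(85): free voice 2 | voices=[88 77 - 78 - 70]
Op 11: note_on(62): voice 2 is free -> assigned | voices=[88 77 62 78 - 70]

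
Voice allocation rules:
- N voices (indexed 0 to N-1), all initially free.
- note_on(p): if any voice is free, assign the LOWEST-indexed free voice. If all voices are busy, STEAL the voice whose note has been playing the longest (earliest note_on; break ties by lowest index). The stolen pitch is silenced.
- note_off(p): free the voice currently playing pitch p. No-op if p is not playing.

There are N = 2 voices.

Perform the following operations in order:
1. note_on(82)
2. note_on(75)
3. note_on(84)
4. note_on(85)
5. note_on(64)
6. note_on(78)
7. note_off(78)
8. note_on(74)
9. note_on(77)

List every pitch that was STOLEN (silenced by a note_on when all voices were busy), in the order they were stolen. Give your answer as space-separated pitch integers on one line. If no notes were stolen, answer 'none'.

Answer: 82 75 84 85 64

Derivation:
Op 1: note_on(82): voice 0 is free -> assigned | voices=[82 -]
Op 2: note_on(75): voice 1 is free -> assigned | voices=[82 75]
Op 3: note_on(84): all voices busy, STEAL voice 0 (pitch 82, oldest) -> assign | voices=[84 75]
Op 4: note_on(85): all voices busy, STEAL voice 1 (pitch 75, oldest) -> assign | voices=[84 85]
Op 5: note_on(64): all voices busy, STEAL voice 0 (pitch 84, oldest) -> assign | voices=[64 85]
Op 6: note_on(78): all voices busy, STEAL voice 1 (pitch 85, oldest) -> assign | voices=[64 78]
Op 7: note_off(78): free voice 1 | voices=[64 -]
Op 8: note_on(74): voice 1 is free -> assigned | voices=[64 74]
Op 9: note_on(77): all voices busy, STEAL voice 0 (pitch 64, oldest) -> assign | voices=[77 74]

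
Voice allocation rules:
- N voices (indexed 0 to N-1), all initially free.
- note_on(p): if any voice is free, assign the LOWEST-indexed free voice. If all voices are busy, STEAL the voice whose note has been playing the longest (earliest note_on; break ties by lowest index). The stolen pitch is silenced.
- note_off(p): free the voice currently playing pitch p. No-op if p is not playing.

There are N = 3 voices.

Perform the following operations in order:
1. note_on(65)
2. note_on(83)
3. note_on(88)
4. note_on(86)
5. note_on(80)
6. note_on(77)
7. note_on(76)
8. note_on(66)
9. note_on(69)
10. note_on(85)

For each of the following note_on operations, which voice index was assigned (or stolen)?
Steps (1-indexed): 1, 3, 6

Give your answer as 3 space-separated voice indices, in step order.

Answer: 0 2 2

Derivation:
Op 1: note_on(65): voice 0 is free -> assigned | voices=[65 - -]
Op 2: note_on(83): voice 1 is free -> assigned | voices=[65 83 -]
Op 3: note_on(88): voice 2 is free -> assigned | voices=[65 83 88]
Op 4: note_on(86): all voices busy, STEAL voice 0 (pitch 65, oldest) -> assign | voices=[86 83 88]
Op 5: note_on(80): all voices busy, STEAL voice 1 (pitch 83, oldest) -> assign | voices=[86 80 88]
Op 6: note_on(77): all voices busy, STEAL voice 2 (pitch 88, oldest) -> assign | voices=[86 80 77]
Op 7: note_on(76): all voices busy, STEAL voice 0 (pitch 86, oldest) -> assign | voices=[76 80 77]
Op 8: note_on(66): all voices busy, STEAL voice 1 (pitch 80, oldest) -> assign | voices=[76 66 77]
Op 9: note_on(69): all voices busy, STEAL voice 2 (pitch 77, oldest) -> assign | voices=[76 66 69]
Op 10: note_on(85): all voices busy, STEAL voice 0 (pitch 76, oldest) -> assign | voices=[85 66 69]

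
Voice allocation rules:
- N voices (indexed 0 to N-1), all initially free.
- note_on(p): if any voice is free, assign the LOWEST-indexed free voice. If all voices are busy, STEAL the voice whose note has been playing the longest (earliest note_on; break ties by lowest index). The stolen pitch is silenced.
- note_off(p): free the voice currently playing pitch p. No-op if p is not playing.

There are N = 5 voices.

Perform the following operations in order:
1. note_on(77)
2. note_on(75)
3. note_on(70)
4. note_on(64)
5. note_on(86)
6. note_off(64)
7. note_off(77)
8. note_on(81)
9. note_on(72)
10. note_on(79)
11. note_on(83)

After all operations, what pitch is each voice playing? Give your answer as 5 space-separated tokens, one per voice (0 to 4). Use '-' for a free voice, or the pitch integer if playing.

Answer: 81 79 83 72 86

Derivation:
Op 1: note_on(77): voice 0 is free -> assigned | voices=[77 - - - -]
Op 2: note_on(75): voice 1 is free -> assigned | voices=[77 75 - - -]
Op 3: note_on(70): voice 2 is free -> assigned | voices=[77 75 70 - -]
Op 4: note_on(64): voice 3 is free -> assigned | voices=[77 75 70 64 -]
Op 5: note_on(86): voice 4 is free -> assigned | voices=[77 75 70 64 86]
Op 6: note_off(64): free voice 3 | voices=[77 75 70 - 86]
Op 7: note_off(77): free voice 0 | voices=[- 75 70 - 86]
Op 8: note_on(81): voice 0 is free -> assigned | voices=[81 75 70 - 86]
Op 9: note_on(72): voice 3 is free -> assigned | voices=[81 75 70 72 86]
Op 10: note_on(79): all voices busy, STEAL voice 1 (pitch 75, oldest) -> assign | voices=[81 79 70 72 86]
Op 11: note_on(83): all voices busy, STEAL voice 2 (pitch 70, oldest) -> assign | voices=[81 79 83 72 86]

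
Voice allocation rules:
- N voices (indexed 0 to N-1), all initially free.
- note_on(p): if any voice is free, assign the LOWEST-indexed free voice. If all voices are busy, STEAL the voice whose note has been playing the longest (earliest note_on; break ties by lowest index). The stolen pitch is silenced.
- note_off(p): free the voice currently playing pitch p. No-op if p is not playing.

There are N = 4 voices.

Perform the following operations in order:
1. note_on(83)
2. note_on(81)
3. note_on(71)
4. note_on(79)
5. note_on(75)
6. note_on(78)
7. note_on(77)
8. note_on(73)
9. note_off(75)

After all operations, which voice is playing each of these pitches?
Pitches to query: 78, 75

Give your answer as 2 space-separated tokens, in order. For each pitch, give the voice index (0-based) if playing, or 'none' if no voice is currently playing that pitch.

Op 1: note_on(83): voice 0 is free -> assigned | voices=[83 - - -]
Op 2: note_on(81): voice 1 is free -> assigned | voices=[83 81 - -]
Op 3: note_on(71): voice 2 is free -> assigned | voices=[83 81 71 -]
Op 4: note_on(79): voice 3 is free -> assigned | voices=[83 81 71 79]
Op 5: note_on(75): all voices busy, STEAL voice 0 (pitch 83, oldest) -> assign | voices=[75 81 71 79]
Op 6: note_on(78): all voices busy, STEAL voice 1 (pitch 81, oldest) -> assign | voices=[75 78 71 79]
Op 7: note_on(77): all voices busy, STEAL voice 2 (pitch 71, oldest) -> assign | voices=[75 78 77 79]
Op 8: note_on(73): all voices busy, STEAL voice 3 (pitch 79, oldest) -> assign | voices=[75 78 77 73]
Op 9: note_off(75): free voice 0 | voices=[- 78 77 73]

Answer: 1 none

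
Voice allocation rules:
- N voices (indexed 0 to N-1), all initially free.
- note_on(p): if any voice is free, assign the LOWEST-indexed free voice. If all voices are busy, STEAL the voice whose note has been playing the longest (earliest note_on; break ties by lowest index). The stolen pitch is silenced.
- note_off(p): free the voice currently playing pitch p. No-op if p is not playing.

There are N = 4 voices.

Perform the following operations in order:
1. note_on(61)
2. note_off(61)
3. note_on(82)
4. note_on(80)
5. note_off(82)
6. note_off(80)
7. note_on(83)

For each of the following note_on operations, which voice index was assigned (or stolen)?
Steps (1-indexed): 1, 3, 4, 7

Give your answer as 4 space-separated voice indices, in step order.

Answer: 0 0 1 0

Derivation:
Op 1: note_on(61): voice 0 is free -> assigned | voices=[61 - - -]
Op 2: note_off(61): free voice 0 | voices=[- - - -]
Op 3: note_on(82): voice 0 is free -> assigned | voices=[82 - - -]
Op 4: note_on(80): voice 1 is free -> assigned | voices=[82 80 - -]
Op 5: note_off(82): free voice 0 | voices=[- 80 - -]
Op 6: note_off(80): free voice 1 | voices=[- - - -]
Op 7: note_on(83): voice 0 is free -> assigned | voices=[83 - - -]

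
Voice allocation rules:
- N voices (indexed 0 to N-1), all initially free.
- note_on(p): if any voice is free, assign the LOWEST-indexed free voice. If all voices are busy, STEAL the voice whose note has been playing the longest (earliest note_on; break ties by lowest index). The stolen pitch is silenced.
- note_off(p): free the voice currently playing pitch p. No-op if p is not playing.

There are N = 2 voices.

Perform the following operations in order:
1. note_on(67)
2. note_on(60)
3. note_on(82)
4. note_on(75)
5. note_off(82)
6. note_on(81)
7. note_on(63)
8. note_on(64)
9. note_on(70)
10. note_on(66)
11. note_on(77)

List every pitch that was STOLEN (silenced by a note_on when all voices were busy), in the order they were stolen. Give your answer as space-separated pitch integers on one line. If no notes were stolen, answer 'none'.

Answer: 67 60 75 81 63 64 70

Derivation:
Op 1: note_on(67): voice 0 is free -> assigned | voices=[67 -]
Op 2: note_on(60): voice 1 is free -> assigned | voices=[67 60]
Op 3: note_on(82): all voices busy, STEAL voice 0 (pitch 67, oldest) -> assign | voices=[82 60]
Op 4: note_on(75): all voices busy, STEAL voice 1 (pitch 60, oldest) -> assign | voices=[82 75]
Op 5: note_off(82): free voice 0 | voices=[- 75]
Op 6: note_on(81): voice 0 is free -> assigned | voices=[81 75]
Op 7: note_on(63): all voices busy, STEAL voice 1 (pitch 75, oldest) -> assign | voices=[81 63]
Op 8: note_on(64): all voices busy, STEAL voice 0 (pitch 81, oldest) -> assign | voices=[64 63]
Op 9: note_on(70): all voices busy, STEAL voice 1 (pitch 63, oldest) -> assign | voices=[64 70]
Op 10: note_on(66): all voices busy, STEAL voice 0 (pitch 64, oldest) -> assign | voices=[66 70]
Op 11: note_on(77): all voices busy, STEAL voice 1 (pitch 70, oldest) -> assign | voices=[66 77]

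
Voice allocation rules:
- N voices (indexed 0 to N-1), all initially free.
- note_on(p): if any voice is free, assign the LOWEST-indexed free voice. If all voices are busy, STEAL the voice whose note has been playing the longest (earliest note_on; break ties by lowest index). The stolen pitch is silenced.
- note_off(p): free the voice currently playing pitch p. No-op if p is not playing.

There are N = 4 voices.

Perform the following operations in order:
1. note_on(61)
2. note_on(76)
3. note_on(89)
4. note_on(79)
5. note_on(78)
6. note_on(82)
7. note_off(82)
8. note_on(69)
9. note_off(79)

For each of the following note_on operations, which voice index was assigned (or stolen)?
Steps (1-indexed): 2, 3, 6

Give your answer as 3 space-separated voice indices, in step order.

Op 1: note_on(61): voice 0 is free -> assigned | voices=[61 - - -]
Op 2: note_on(76): voice 1 is free -> assigned | voices=[61 76 - -]
Op 3: note_on(89): voice 2 is free -> assigned | voices=[61 76 89 -]
Op 4: note_on(79): voice 3 is free -> assigned | voices=[61 76 89 79]
Op 5: note_on(78): all voices busy, STEAL voice 0 (pitch 61, oldest) -> assign | voices=[78 76 89 79]
Op 6: note_on(82): all voices busy, STEAL voice 1 (pitch 76, oldest) -> assign | voices=[78 82 89 79]
Op 7: note_off(82): free voice 1 | voices=[78 - 89 79]
Op 8: note_on(69): voice 1 is free -> assigned | voices=[78 69 89 79]
Op 9: note_off(79): free voice 3 | voices=[78 69 89 -]

Answer: 1 2 1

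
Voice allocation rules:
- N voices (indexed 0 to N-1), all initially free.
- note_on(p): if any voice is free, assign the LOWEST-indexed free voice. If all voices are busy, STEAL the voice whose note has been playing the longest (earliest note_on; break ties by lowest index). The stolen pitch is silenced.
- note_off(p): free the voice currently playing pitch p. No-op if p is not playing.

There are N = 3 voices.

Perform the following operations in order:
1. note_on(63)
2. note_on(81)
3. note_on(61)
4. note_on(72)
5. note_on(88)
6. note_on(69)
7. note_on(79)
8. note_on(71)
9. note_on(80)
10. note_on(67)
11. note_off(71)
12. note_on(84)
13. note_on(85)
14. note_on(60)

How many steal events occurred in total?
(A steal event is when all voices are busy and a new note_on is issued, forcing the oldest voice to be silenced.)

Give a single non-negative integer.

Answer: 9

Derivation:
Op 1: note_on(63): voice 0 is free -> assigned | voices=[63 - -]
Op 2: note_on(81): voice 1 is free -> assigned | voices=[63 81 -]
Op 3: note_on(61): voice 2 is free -> assigned | voices=[63 81 61]
Op 4: note_on(72): all voices busy, STEAL voice 0 (pitch 63, oldest) -> assign | voices=[72 81 61]
Op 5: note_on(88): all voices busy, STEAL voice 1 (pitch 81, oldest) -> assign | voices=[72 88 61]
Op 6: note_on(69): all voices busy, STEAL voice 2 (pitch 61, oldest) -> assign | voices=[72 88 69]
Op 7: note_on(79): all voices busy, STEAL voice 0 (pitch 72, oldest) -> assign | voices=[79 88 69]
Op 8: note_on(71): all voices busy, STEAL voice 1 (pitch 88, oldest) -> assign | voices=[79 71 69]
Op 9: note_on(80): all voices busy, STEAL voice 2 (pitch 69, oldest) -> assign | voices=[79 71 80]
Op 10: note_on(67): all voices busy, STEAL voice 0 (pitch 79, oldest) -> assign | voices=[67 71 80]
Op 11: note_off(71): free voice 1 | voices=[67 - 80]
Op 12: note_on(84): voice 1 is free -> assigned | voices=[67 84 80]
Op 13: note_on(85): all voices busy, STEAL voice 2 (pitch 80, oldest) -> assign | voices=[67 84 85]
Op 14: note_on(60): all voices busy, STEAL voice 0 (pitch 67, oldest) -> assign | voices=[60 84 85]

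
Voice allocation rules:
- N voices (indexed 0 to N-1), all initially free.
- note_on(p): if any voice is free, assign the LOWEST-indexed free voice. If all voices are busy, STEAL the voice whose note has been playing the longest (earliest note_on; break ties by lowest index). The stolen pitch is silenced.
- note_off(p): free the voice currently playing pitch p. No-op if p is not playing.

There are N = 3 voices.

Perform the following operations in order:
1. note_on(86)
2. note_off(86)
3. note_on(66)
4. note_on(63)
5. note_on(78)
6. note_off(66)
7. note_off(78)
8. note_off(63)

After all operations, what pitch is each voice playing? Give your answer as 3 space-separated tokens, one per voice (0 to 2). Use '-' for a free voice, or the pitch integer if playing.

Answer: - - -

Derivation:
Op 1: note_on(86): voice 0 is free -> assigned | voices=[86 - -]
Op 2: note_off(86): free voice 0 | voices=[- - -]
Op 3: note_on(66): voice 0 is free -> assigned | voices=[66 - -]
Op 4: note_on(63): voice 1 is free -> assigned | voices=[66 63 -]
Op 5: note_on(78): voice 2 is free -> assigned | voices=[66 63 78]
Op 6: note_off(66): free voice 0 | voices=[- 63 78]
Op 7: note_off(78): free voice 2 | voices=[- 63 -]
Op 8: note_off(63): free voice 1 | voices=[- - -]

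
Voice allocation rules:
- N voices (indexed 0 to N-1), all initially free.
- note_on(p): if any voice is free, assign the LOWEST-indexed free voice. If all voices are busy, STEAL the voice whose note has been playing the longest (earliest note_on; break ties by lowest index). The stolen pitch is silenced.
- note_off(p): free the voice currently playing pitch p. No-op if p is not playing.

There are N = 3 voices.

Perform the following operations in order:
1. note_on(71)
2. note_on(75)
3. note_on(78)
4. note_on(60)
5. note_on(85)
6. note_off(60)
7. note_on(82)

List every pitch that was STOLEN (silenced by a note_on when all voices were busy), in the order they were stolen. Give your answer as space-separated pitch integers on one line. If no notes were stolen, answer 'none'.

Op 1: note_on(71): voice 0 is free -> assigned | voices=[71 - -]
Op 2: note_on(75): voice 1 is free -> assigned | voices=[71 75 -]
Op 3: note_on(78): voice 2 is free -> assigned | voices=[71 75 78]
Op 4: note_on(60): all voices busy, STEAL voice 0 (pitch 71, oldest) -> assign | voices=[60 75 78]
Op 5: note_on(85): all voices busy, STEAL voice 1 (pitch 75, oldest) -> assign | voices=[60 85 78]
Op 6: note_off(60): free voice 0 | voices=[- 85 78]
Op 7: note_on(82): voice 0 is free -> assigned | voices=[82 85 78]

Answer: 71 75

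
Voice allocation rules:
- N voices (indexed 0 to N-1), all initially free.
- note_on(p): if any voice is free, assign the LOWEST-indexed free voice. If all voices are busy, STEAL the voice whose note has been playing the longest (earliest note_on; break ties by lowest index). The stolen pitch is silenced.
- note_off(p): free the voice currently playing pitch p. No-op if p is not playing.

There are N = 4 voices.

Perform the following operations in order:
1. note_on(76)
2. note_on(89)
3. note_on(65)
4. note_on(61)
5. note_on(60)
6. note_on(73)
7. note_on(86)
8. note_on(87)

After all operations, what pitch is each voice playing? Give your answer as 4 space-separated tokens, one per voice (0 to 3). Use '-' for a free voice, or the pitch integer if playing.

Op 1: note_on(76): voice 0 is free -> assigned | voices=[76 - - -]
Op 2: note_on(89): voice 1 is free -> assigned | voices=[76 89 - -]
Op 3: note_on(65): voice 2 is free -> assigned | voices=[76 89 65 -]
Op 4: note_on(61): voice 3 is free -> assigned | voices=[76 89 65 61]
Op 5: note_on(60): all voices busy, STEAL voice 0 (pitch 76, oldest) -> assign | voices=[60 89 65 61]
Op 6: note_on(73): all voices busy, STEAL voice 1 (pitch 89, oldest) -> assign | voices=[60 73 65 61]
Op 7: note_on(86): all voices busy, STEAL voice 2 (pitch 65, oldest) -> assign | voices=[60 73 86 61]
Op 8: note_on(87): all voices busy, STEAL voice 3 (pitch 61, oldest) -> assign | voices=[60 73 86 87]

Answer: 60 73 86 87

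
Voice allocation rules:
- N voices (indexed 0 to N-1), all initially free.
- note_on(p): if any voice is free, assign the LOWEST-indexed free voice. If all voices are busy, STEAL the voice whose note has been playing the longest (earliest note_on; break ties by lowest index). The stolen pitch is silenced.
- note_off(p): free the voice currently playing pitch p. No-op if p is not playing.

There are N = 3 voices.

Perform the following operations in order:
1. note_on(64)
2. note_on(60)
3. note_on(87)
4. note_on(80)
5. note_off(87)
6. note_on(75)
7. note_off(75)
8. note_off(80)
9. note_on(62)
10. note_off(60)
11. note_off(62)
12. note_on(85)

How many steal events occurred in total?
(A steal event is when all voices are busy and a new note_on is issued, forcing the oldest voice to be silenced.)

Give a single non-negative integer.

Op 1: note_on(64): voice 0 is free -> assigned | voices=[64 - -]
Op 2: note_on(60): voice 1 is free -> assigned | voices=[64 60 -]
Op 3: note_on(87): voice 2 is free -> assigned | voices=[64 60 87]
Op 4: note_on(80): all voices busy, STEAL voice 0 (pitch 64, oldest) -> assign | voices=[80 60 87]
Op 5: note_off(87): free voice 2 | voices=[80 60 -]
Op 6: note_on(75): voice 2 is free -> assigned | voices=[80 60 75]
Op 7: note_off(75): free voice 2 | voices=[80 60 -]
Op 8: note_off(80): free voice 0 | voices=[- 60 -]
Op 9: note_on(62): voice 0 is free -> assigned | voices=[62 60 -]
Op 10: note_off(60): free voice 1 | voices=[62 - -]
Op 11: note_off(62): free voice 0 | voices=[- - -]
Op 12: note_on(85): voice 0 is free -> assigned | voices=[85 - -]

Answer: 1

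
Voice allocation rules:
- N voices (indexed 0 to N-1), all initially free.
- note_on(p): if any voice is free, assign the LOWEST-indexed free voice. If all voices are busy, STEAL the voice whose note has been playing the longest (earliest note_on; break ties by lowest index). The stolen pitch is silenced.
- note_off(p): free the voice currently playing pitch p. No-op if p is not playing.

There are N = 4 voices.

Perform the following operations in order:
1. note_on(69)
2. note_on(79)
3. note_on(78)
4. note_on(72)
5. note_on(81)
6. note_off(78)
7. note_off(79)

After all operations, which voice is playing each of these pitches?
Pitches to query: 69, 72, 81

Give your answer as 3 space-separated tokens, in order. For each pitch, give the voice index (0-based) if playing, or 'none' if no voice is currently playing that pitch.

Answer: none 3 0

Derivation:
Op 1: note_on(69): voice 0 is free -> assigned | voices=[69 - - -]
Op 2: note_on(79): voice 1 is free -> assigned | voices=[69 79 - -]
Op 3: note_on(78): voice 2 is free -> assigned | voices=[69 79 78 -]
Op 4: note_on(72): voice 3 is free -> assigned | voices=[69 79 78 72]
Op 5: note_on(81): all voices busy, STEAL voice 0 (pitch 69, oldest) -> assign | voices=[81 79 78 72]
Op 6: note_off(78): free voice 2 | voices=[81 79 - 72]
Op 7: note_off(79): free voice 1 | voices=[81 - - 72]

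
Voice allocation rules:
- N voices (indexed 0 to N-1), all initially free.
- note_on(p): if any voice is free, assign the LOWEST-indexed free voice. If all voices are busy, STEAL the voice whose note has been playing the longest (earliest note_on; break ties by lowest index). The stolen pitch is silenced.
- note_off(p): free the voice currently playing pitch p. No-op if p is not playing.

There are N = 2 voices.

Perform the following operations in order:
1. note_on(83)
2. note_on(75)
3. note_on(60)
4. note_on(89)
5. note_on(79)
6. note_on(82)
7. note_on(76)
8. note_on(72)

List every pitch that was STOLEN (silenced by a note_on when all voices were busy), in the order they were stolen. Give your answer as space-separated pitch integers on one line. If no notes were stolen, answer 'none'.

Answer: 83 75 60 89 79 82

Derivation:
Op 1: note_on(83): voice 0 is free -> assigned | voices=[83 -]
Op 2: note_on(75): voice 1 is free -> assigned | voices=[83 75]
Op 3: note_on(60): all voices busy, STEAL voice 0 (pitch 83, oldest) -> assign | voices=[60 75]
Op 4: note_on(89): all voices busy, STEAL voice 1 (pitch 75, oldest) -> assign | voices=[60 89]
Op 5: note_on(79): all voices busy, STEAL voice 0 (pitch 60, oldest) -> assign | voices=[79 89]
Op 6: note_on(82): all voices busy, STEAL voice 1 (pitch 89, oldest) -> assign | voices=[79 82]
Op 7: note_on(76): all voices busy, STEAL voice 0 (pitch 79, oldest) -> assign | voices=[76 82]
Op 8: note_on(72): all voices busy, STEAL voice 1 (pitch 82, oldest) -> assign | voices=[76 72]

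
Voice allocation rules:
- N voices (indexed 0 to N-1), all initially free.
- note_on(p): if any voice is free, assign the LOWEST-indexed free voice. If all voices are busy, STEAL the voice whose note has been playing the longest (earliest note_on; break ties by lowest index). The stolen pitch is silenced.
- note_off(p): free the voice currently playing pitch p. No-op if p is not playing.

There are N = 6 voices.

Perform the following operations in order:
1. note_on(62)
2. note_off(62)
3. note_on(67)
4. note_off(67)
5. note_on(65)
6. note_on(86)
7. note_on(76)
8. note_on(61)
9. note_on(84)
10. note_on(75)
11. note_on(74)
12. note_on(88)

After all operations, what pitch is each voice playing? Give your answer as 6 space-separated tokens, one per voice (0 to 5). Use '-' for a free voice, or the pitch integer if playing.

Op 1: note_on(62): voice 0 is free -> assigned | voices=[62 - - - - -]
Op 2: note_off(62): free voice 0 | voices=[- - - - - -]
Op 3: note_on(67): voice 0 is free -> assigned | voices=[67 - - - - -]
Op 4: note_off(67): free voice 0 | voices=[- - - - - -]
Op 5: note_on(65): voice 0 is free -> assigned | voices=[65 - - - - -]
Op 6: note_on(86): voice 1 is free -> assigned | voices=[65 86 - - - -]
Op 7: note_on(76): voice 2 is free -> assigned | voices=[65 86 76 - - -]
Op 8: note_on(61): voice 3 is free -> assigned | voices=[65 86 76 61 - -]
Op 9: note_on(84): voice 4 is free -> assigned | voices=[65 86 76 61 84 -]
Op 10: note_on(75): voice 5 is free -> assigned | voices=[65 86 76 61 84 75]
Op 11: note_on(74): all voices busy, STEAL voice 0 (pitch 65, oldest) -> assign | voices=[74 86 76 61 84 75]
Op 12: note_on(88): all voices busy, STEAL voice 1 (pitch 86, oldest) -> assign | voices=[74 88 76 61 84 75]

Answer: 74 88 76 61 84 75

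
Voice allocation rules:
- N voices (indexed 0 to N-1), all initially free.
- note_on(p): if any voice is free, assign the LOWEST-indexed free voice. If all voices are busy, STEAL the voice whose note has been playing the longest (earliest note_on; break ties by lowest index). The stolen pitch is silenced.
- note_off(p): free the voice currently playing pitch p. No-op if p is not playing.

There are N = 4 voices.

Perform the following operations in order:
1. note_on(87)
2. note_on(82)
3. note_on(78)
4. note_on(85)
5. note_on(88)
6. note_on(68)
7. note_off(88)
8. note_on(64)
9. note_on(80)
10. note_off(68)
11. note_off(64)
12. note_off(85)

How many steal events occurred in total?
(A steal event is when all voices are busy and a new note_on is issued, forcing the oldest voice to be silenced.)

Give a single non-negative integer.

Answer: 3

Derivation:
Op 1: note_on(87): voice 0 is free -> assigned | voices=[87 - - -]
Op 2: note_on(82): voice 1 is free -> assigned | voices=[87 82 - -]
Op 3: note_on(78): voice 2 is free -> assigned | voices=[87 82 78 -]
Op 4: note_on(85): voice 3 is free -> assigned | voices=[87 82 78 85]
Op 5: note_on(88): all voices busy, STEAL voice 0 (pitch 87, oldest) -> assign | voices=[88 82 78 85]
Op 6: note_on(68): all voices busy, STEAL voice 1 (pitch 82, oldest) -> assign | voices=[88 68 78 85]
Op 7: note_off(88): free voice 0 | voices=[- 68 78 85]
Op 8: note_on(64): voice 0 is free -> assigned | voices=[64 68 78 85]
Op 9: note_on(80): all voices busy, STEAL voice 2 (pitch 78, oldest) -> assign | voices=[64 68 80 85]
Op 10: note_off(68): free voice 1 | voices=[64 - 80 85]
Op 11: note_off(64): free voice 0 | voices=[- - 80 85]
Op 12: note_off(85): free voice 3 | voices=[- - 80 -]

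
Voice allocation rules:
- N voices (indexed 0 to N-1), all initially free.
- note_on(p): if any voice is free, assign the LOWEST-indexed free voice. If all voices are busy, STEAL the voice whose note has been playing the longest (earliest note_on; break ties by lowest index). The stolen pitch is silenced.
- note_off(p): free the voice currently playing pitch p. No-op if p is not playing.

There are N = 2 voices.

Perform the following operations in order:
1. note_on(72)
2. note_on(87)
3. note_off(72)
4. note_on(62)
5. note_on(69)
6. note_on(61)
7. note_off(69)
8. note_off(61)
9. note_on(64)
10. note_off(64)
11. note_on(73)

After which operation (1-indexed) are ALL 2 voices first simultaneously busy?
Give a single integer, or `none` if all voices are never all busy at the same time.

Answer: 2

Derivation:
Op 1: note_on(72): voice 0 is free -> assigned | voices=[72 -]
Op 2: note_on(87): voice 1 is free -> assigned | voices=[72 87]
Op 3: note_off(72): free voice 0 | voices=[- 87]
Op 4: note_on(62): voice 0 is free -> assigned | voices=[62 87]
Op 5: note_on(69): all voices busy, STEAL voice 1 (pitch 87, oldest) -> assign | voices=[62 69]
Op 6: note_on(61): all voices busy, STEAL voice 0 (pitch 62, oldest) -> assign | voices=[61 69]
Op 7: note_off(69): free voice 1 | voices=[61 -]
Op 8: note_off(61): free voice 0 | voices=[- -]
Op 9: note_on(64): voice 0 is free -> assigned | voices=[64 -]
Op 10: note_off(64): free voice 0 | voices=[- -]
Op 11: note_on(73): voice 0 is free -> assigned | voices=[73 -]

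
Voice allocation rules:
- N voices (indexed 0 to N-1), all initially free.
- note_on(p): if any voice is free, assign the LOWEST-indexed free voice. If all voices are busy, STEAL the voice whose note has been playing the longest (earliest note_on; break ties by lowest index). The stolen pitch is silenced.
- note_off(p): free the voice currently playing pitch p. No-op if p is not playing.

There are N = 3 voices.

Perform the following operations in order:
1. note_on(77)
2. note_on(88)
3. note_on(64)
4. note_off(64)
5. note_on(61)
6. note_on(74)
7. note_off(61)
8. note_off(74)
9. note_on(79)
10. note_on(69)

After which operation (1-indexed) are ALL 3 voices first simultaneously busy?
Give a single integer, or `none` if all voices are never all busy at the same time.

Answer: 3

Derivation:
Op 1: note_on(77): voice 0 is free -> assigned | voices=[77 - -]
Op 2: note_on(88): voice 1 is free -> assigned | voices=[77 88 -]
Op 3: note_on(64): voice 2 is free -> assigned | voices=[77 88 64]
Op 4: note_off(64): free voice 2 | voices=[77 88 -]
Op 5: note_on(61): voice 2 is free -> assigned | voices=[77 88 61]
Op 6: note_on(74): all voices busy, STEAL voice 0 (pitch 77, oldest) -> assign | voices=[74 88 61]
Op 7: note_off(61): free voice 2 | voices=[74 88 -]
Op 8: note_off(74): free voice 0 | voices=[- 88 -]
Op 9: note_on(79): voice 0 is free -> assigned | voices=[79 88 -]
Op 10: note_on(69): voice 2 is free -> assigned | voices=[79 88 69]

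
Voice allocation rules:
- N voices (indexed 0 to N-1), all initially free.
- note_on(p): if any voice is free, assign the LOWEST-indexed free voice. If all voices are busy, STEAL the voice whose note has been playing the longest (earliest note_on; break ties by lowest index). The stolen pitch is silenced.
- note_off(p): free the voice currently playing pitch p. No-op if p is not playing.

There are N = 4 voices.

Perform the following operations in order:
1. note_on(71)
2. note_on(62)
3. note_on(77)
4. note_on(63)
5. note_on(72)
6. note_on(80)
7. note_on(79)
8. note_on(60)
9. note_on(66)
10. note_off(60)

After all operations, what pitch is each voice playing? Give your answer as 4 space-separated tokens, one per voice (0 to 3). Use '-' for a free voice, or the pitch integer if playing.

Op 1: note_on(71): voice 0 is free -> assigned | voices=[71 - - -]
Op 2: note_on(62): voice 1 is free -> assigned | voices=[71 62 - -]
Op 3: note_on(77): voice 2 is free -> assigned | voices=[71 62 77 -]
Op 4: note_on(63): voice 3 is free -> assigned | voices=[71 62 77 63]
Op 5: note_on(72): all voices busy, STEAL voice 0 (pitch 71, oldest) -> assign | voices=[72 62 77 63]
Op 6: note_on(80): all voices busy, STEAL voice 1 (pitch 62, oldest) -> assign | voices=[72 80 77 63]
Op 7: note_on(79): all voices busy, STEAL voice 2 (pitch 77, oldest) -> assign | voices=[72 80 79 63]
Op 8: note_on(60): all voices busy, STEAL voice 3 (pitch 63, oldest) -> assign | voices=[72 80 79 60]
Op 9: note_on(66): all voices busy, STEAL voice 0 (pitch 72, oldest) -> assign | voices=[66 80 79 60]
Op 10: note_off(60): free voice 3 | voices=[66 80 79 -]

Answer: 66 80 79 -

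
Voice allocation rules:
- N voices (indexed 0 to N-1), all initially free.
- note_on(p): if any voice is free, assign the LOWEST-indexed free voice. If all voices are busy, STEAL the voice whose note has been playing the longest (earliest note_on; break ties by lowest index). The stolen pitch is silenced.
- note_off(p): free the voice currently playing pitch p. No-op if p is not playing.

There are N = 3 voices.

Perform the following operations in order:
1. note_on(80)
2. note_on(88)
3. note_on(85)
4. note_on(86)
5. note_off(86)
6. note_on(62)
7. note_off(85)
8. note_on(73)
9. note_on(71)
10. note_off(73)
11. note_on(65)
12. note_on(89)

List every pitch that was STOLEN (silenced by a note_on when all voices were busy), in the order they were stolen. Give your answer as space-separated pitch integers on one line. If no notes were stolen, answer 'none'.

Answer: 80 88 62

Derivation:
Op 1: note_on(80): voice 0 is free -> assigned | voices=[80 - -]
Op 2: note_on(88): voice 1 is free -> assigned | voices=[80 88 -]
Op 3: note_on(85): voice 2 is free -> assigned | voices=[80 88 85]
Op 4: note_on(86): all voices busy, STEAL voice 0 (pitch 80, oldest) -> assign | voices=[86 88 85]
Op 5: note_off(86): free voice 0 | voices=[- 88 85]
Op 6: note_on(62): voice 0 is free -> assigned | voices=[62 88 85]
Op 7: note_off(85): free voice 2 | voices=[62 88 -]
Op 8: note_on(73): voice 2 is free -> assigned | voices=[62 88 73]
Op 9: note_on(71): all voices busy, STEAL voice 1 (pitch 88, oldest) -> assign | voices=[62 71 73]
Op 10: note_off(73): free voice 2 | voices=[62 71 -]
Op 11: note_on(65): voice 2 is free -> assigned | voices=[62 71 65]
Op 12: note_on(89): all voices busy, STEAL voice 0 (pitch 62, oldest) -> assign | voices=[89 71 65]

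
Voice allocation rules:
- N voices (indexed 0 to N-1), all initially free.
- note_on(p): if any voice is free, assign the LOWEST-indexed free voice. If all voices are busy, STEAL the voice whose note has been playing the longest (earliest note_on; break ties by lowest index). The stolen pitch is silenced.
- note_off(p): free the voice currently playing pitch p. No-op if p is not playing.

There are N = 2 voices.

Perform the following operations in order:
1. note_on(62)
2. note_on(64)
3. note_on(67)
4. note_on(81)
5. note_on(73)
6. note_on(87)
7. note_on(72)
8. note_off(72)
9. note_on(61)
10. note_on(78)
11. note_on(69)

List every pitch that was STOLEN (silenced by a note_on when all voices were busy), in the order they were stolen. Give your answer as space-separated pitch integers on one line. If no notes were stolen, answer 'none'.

Op 1: note_on(62): voice 0 is free -> assigned | voices=[62 -]
Op 2: note_on(64): voice 1 is free -> assigned | voices=[62 64]
Op 3: note_on(67): all voices busy, STEAL voice 0 (pitch 62, oldest) -> assign | voices=[67 64]
Op 4: note_on(81): all voices busy, STEAL voice 1 (pitch 64, oldest) -> assign | voices=[67 81]
Op 5: note_on(73): all voices busy, STEAL voice 0 (pitch 67, oldest) -> assign | voices=[73 81]
Op 6: note_on(87): all voices busy, STEAL voice 1 (pitch 81, oldest) -> assign | voices=[73 87]
Op 7: note_on(72): all voices busy, STEAL voice 0 (pitch 73, oldest) -> assign | voices=[72 87]
Op 8: note_off(72): free voice 0 | voices=[- 87]
Op 9: note_on(61): voice 0 is free -> assigned | voices=[61 87]
Op 10: note_on(78): all voices busy, STEAL voice 1 (pitch 87, oldest) -> assign | voices=[61 78]
Op 11: note_on(69): all voices busy, STEAL voice 0 (pitch 61, oldest) -> assign | voices=[69 78]

Answer: 62 64 67 81 73 87 61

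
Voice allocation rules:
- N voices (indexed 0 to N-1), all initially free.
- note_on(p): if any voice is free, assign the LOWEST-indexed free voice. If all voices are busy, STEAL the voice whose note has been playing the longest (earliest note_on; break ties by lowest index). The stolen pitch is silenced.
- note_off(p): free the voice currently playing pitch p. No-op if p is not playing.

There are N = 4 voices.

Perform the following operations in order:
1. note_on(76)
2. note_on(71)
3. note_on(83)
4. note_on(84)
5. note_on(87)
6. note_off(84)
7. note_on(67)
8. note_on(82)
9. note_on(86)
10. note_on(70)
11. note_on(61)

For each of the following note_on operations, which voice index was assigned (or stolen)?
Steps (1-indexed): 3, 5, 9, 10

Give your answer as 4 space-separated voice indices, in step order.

Answer: 2 0 2 0

Derivation:
Op 1: note_on(76): voice 0 is free -> assigned | voices=[76 - - -]
Op 2: note_on(71): voice 1 is free -> assigned | voices=[76 71 - -]
Op 3: note_on(83): voice 2 is free -> assigned | voices=[76 71 83 -]
Op 4: note_on(84): voice 3 is free -> assigned | voices=[76 71 83 84]
Op 5: note_on(87): all voices busy, STEAL voice 0 (pitch 76, oldest) -> assign | voices=[87 71 83 84]
Op 6: note_off(84): free voice 3 | voices=[87 71 83 -]
Op 7: note_on(67): voice 3 is free -> assigned | voices=[87 71 83 67]
Op 8: note_on(82): all voices busy, STEAL voice 1 (pitch 71, oldest) -> assign | voices=[87 82 83 67]
Op 9: note_on(86): all voices busy, STEAL voice 2 (pitch 83, oldest) -> assign | voices=[87 82 86 67]
Op 10: note_on(70): all voices busy, STEAL voice 0 (pitch 87, oldest) -> assign | voices=[70 82 86 67]
Op 11: note_on(61): all voices busy, STEAL voice 3 (pitch 67, oldest) -> assign | voices=[70 82 86 61]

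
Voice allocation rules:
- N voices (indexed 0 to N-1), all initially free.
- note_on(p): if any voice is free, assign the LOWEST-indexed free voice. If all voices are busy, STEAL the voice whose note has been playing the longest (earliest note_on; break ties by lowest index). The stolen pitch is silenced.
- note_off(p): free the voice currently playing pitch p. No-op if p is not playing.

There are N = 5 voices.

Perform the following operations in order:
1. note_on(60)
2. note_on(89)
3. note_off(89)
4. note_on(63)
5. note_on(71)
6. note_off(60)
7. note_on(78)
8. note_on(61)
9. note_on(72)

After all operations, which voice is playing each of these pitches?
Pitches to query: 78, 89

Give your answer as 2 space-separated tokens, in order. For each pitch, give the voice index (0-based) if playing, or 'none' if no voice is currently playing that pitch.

Answer: 0 none

Derivation:
Op 1: note_on(60): voice 0 is free -> assigned | voices=[60 - - - -]
Op 2: note_on(89): voice 1 is free -> assigned | voices=[60 89 - - -]
Op 3: note_off(89): free voice 1 | voices=[60 - - - -]
Op 4: note_on(63): voice 1 is free -> assigned | voices=[60 63 - - -]
Op 5: note_on(71): voice 2 is free -> assigned | voices=[60 63 71 - -]
Op 6: note_off(60): free voice 0 | voices=[- 63 71 - -]
Op 7: note_on(78): voice 0 is free -> assigned | voices=[78 63 71 - -]
Op 8: note_on(61): voice 3 is free -> assigned | voices=[78 63 71 61 -]
Op 9: note_on(72): voice 4 is free -> assigned | voices=[78 63 71 61 72]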